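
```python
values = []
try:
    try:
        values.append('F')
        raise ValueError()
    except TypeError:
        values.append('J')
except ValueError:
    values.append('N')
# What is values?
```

Step-by-step execution trace:
1. Inner try: `values.append('F')` → values = ['F'].
2. `raise ValueError()` raises ValueError.
3. Inner `except TypeError` does not match ValueError; exception propagates to outer try.
4. Outer `except ValueError` matches → `values.append('N')` → values = ['F', 'N'].
Result: ['F', 'N']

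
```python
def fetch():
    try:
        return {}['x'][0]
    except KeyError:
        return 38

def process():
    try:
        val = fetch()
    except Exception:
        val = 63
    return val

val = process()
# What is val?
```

Step-by-step execution trace:
1. `process()` calls `fetch()`.
2. In fetch: `{}['x'][0]` raises KeyError; `except KeyError` catches it → returns 38.
3. In process: `val = fetch()` → val = 38. No exception reaches process.
4. `except Exception` is skipped; process returns 38.
5. val = 38.
Result: 38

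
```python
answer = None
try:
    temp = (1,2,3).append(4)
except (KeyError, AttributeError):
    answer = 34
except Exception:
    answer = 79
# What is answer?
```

Step-by-step execution trace:
1. `temp = (1,2,3).append(4)` raises AttributeError.
2. `except (KeyError, AttributeError)` matches (AttributeError is in the tuple) → answer = 34.
3. `except Exception` is not reached.
Result: 34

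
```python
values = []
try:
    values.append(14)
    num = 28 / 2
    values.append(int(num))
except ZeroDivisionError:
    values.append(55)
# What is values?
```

Step-by-step execution trace:
1. try: `values.append(14)` → values = [14].
2. `num = 28 / 2` → num = 14.0. No exception raised.
3. `values.append(int(num))` → values = [14, 14].
4. `except ZeroDivisionError` is skipped (no exception was raised).
Result: [14, 14]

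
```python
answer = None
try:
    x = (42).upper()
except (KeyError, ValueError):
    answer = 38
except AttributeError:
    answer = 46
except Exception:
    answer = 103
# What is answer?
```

Step-by-step execution trace:
1. `x = (42).upper()` raises AttributeError.
2. `except (KeyError, ValueError)` does not match AttributeError; skipped.
3. `except AttributeError` matches (exact type match) → answer = 46.
4. `except Exception` is not reached.
Result: 46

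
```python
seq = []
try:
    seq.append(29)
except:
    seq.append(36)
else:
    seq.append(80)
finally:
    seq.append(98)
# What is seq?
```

Step-by-step execution trace:
1. try: `seq.append(29)` → seq = [29]. No exception raised.
2. `except` is skipped.
3. `else` runs: `seq.append(80)` → seq = [29, 80].
4. `finally` always runs: `seq.append(98)` → seq = [29, 80, 98].
Result: [29, 80, 98]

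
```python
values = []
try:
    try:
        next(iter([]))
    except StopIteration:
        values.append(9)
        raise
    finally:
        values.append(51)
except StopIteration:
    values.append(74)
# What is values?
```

Step-by-step execution trace:
1. Inner try: `next(iter([]))` raises StopIteration.
2. Inner `except StopIteration` matches → `values.append(9)` → values = [9].
3. bare `raise` re-raises StopIteration.
4. Inner `finally` runs during unwinding: `values.append(51)` → values = [9, 51].
5. Outer `except StopIteration` matches → `values.append(74)` → values = [9, 51, 74].
Result: [9, 51, 74]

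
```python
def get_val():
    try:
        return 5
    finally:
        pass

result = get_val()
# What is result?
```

Step-by-step execution trace:
1. `get_val()` enters try: `return 5` sets pending return value 5.
2. Before returning, `finally: pass` runs (no effect).
3. get_val() returns 5 → result = 5.
Result: 5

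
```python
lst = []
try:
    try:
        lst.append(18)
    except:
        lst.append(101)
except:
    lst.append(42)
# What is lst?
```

Step-by-step execution trace:
1. Inner try: `lst.append(18)` → lst = [18]. No exception raised.
2. Inner `except` is skipped.
3. Inner try completes normally; outer `except` is skipped.
Result: [18]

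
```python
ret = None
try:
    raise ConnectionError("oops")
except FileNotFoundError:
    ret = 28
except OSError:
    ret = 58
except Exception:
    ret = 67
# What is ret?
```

Step-by-step execution trace:
1. `raise ConnectionError(...)` raises ConnectionError.
2. `except FileNotFoundError` does not match (ConnectionError is not a subclass of FileNotFoundError); skipped.
3. `except OSError` matches (ConnectionError is a subclass of OSError) → ret = 58.
4. `except Exception` is not reached.
Result: 58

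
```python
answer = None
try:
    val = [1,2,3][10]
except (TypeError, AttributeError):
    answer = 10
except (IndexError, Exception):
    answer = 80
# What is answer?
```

Step-by-step execution trace:
1. `val = [1,2,3][10]` raises IndexError.
2. `except (TypeError, AttributeError)` does not match IndexError; skipped.
3. `except (IndexError, Exception)` matches (IndexError is in the tuple) → answer = 80.
Result: 80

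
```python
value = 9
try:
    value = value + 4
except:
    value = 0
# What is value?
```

Step-by-step execution trace:
1. value starts at 9.
2. try: `value = value + 4` → value = 13. No exception raised.
3. `except` is skipped.
Result: 13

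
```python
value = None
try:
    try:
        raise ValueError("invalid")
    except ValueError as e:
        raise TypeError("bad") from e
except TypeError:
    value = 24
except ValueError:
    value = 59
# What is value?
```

Step-by-step execution trace:
1. Inner try raises ValueError; inner `except ValueError as e` catches it.
2. `raise TypeError(...) from e` raises TypeError (ValueError is attached as __cause__, but only TypeError is active).
3. Outer `except TypeError` matches → value = 24.
4. `except ValueError` is not reached.
Result: 24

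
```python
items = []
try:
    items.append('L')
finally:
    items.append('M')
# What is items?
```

Step-by-step execution trace:
1. try: `items.append('L')` → items = ['L'].
2. The try body completes without raising.
3. finally always runs: `items.append('M')` → items = ['L', 'M'].
Result: ['L', 'M']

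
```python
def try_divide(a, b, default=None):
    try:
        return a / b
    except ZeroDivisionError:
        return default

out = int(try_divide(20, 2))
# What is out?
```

Step-by-step execution trace:
1. `try_divide(20, 2)` enters try: `return 20 / 2` → returns 10.0. No exception raised.
2. `except ZeroDivisionError` is skipped.
3. `int(10.0)` → 10 → out = 10.
Result: 10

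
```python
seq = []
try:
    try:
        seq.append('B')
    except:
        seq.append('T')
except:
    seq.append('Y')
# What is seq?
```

Step-by-step execution trace:
1. Inner try: `seq.append('B')` → seq = ['B']. No exception raised.
2. Inner `except` is skipped.
3. Inner try completes normally; outer `except` is skipped.
Result: ['B']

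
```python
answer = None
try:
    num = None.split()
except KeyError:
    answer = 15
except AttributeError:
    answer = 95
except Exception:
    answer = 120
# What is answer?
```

Step-by-step execution trace:
1. `num = None.split()` raises AttributeError.
2. `except KeyError` does not match AttributeError; skipped.
3. `except AttributeError` matches → answer = 95.
4. Remaining except clauses are skipped.
Result: 95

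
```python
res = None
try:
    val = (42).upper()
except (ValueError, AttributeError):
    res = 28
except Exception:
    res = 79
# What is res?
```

Step-by-step execution trace:
1. `val = (42).upper()` raises AttributeError.
2. `except (ValueError, AttributeError)` matches (AttributeError is in the tuple) → res = 28.
3. `except Exception` is not reached.
Result: 28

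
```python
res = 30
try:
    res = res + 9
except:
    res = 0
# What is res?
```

Step-by-step execution trace:
1. res starts at 30.
2. try: `res = res + 9` → res = 39. No exception raised.
3. `except` is skipped.
Result: 39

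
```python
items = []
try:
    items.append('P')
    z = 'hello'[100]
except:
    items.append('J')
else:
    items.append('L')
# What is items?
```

Step-by-step execution trace:
1. try: `items.append('P')` → items = ['P'].
2. `z = 'hello'[100]` raises IndexError.
3. bare `except` matches → `items.append('J')` → items = ['P', 'J'].
4. `else` is skipped (an exception was raised).
Result: ['P', 'J']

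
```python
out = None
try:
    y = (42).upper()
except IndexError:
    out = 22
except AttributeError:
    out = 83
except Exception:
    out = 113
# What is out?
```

Step-by-step execution trace:
1. `y = (42).upper()` raises AttributeError.
2. `except IndexError` does not match AttributeError; skipped.
3. `except AttributeError` matches → out = 83.
4. Remaining except clauses are skipped.
Result: 83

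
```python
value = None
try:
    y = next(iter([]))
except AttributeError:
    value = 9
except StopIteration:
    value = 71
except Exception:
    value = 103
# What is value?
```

Step-by-step execution trace:
1. `y = next(iter([]))` raises StopIteration.
2. `except AttributeError` does not match StopIteration; skipped.
3. `except StopIteration` matches → value = 71.
4. Remaining except clauses are skipped.
Result: 71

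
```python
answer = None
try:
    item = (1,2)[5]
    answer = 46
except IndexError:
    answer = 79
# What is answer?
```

Step-by-step execution trace:
1. `item = (1,2)[5]` raises IndexError.
2. `answer = 46` is not reached.
3. `except IndexError` matches → answer = 79.
Result: 79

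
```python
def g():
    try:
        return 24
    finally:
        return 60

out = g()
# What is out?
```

Step-by-step execution trace:
1. `g()` enters try: `return 24` sets pending return value 24.
2. Before returning, `finally: return 60` runs and overrides the pending return.
3. g() returns 60 → out = 60.
Result: 60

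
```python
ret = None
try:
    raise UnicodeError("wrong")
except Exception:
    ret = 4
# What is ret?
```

Step-by-step execution trace:
1. `raise UnicodeError(...)` raises UnicodeError.
2. `except Exception` matches (UnicodeError is a subclass of Exception) → ret = 4.
Result: 4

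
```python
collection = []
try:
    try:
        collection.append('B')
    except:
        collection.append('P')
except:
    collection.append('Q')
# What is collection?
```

Step-by-step execution trace:
1. Inner try: `collection.append('B')` → collection = ['B']. No exception raised.
2. Inner `except` is skipped.
3. Inner try completes normally; outer `except` is skipped.
Result: ['B']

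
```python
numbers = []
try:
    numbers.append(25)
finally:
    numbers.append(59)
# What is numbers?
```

Step-by-step execution trace:
1. try: `numbers.append(25)` → numbers = [25].
2. The try body completes without raising.
3. finally always runs: `numbers.append(59)` → numbers = [25, 59].
Result: [25, 59]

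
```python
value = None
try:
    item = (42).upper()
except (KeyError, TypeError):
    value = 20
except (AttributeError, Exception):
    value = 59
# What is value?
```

Step-by-step execution trace:
1. `item = (42).upper()` raises AttributeError.
2. `except (KeyError, TypeError)` does not match AttributeError; skipped.
3. `except (AttributeError, Exception)` matches (AttributeError is in the tuple) → value = 59.
Result: 59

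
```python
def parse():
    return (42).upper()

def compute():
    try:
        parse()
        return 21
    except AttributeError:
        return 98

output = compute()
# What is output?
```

Step-by-step execution trace:
1. `compute()` calls `parse()`.
2. `parse()` evaluates `(42).upper()`, which raises AttributeError; it propagates to the caller.
3. `return 21` is not reached.
4. `except AttributeError` in compute matches → returns 98.
5. output = 98.
Result: 98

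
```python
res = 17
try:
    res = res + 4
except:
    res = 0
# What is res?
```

Step-by-step execution trace:
1. res starts at 17.
2. try: `res = res + 4` → res = 21. No exception raised.
3. `except` is skipped.
Result: 21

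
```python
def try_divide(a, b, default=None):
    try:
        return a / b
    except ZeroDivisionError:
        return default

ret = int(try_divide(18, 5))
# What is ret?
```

Step-by-step execution trace:
1. `try_divide(18, 5)` enters try: `return 18 / 5` → returns 3.6. No exception raised.
2. `except ZeroDivisionError` is skipped.
3. `int(3.6)` → 3 → ret = 3.
Result: 3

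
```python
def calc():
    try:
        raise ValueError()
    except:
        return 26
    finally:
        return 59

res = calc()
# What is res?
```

Step-by-step execution trace:
1. `calc()` enters try: `raise ValueError()` raises ValueError.
2. bare `except` matches → `return 26` sets pending return value 26.
3. Before returning, `finally: return 59` runs and overrides the pending return.
4. calc() returns 59 → res = 59.
Result: 59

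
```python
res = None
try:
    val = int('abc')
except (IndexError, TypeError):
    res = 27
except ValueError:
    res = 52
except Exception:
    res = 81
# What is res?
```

Step-by-step execution trace:
1. `val = int('abc')` raises ValueError.
2. `except (IndexError, TypeError)` does not match ValueError; skipped.
3. `except ValueError` matches (exact type match) → res = 52.
4. `except Exception` is not reached.
Result: 52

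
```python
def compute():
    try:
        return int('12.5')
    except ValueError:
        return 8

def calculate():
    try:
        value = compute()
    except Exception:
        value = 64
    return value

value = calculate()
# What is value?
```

Step-by-step execution trace:
1. `calculate()` calls `compute()`.
2. In compute: `int('12.5')` raises ValueError; `except ValueError` catches it → returns 8.
3. In calculate: `value = compute()` → value = 8. No exception reaches calculate.
4. `except Exception` is skipped; calculate returns 8.
5. value = 8.
Result: 8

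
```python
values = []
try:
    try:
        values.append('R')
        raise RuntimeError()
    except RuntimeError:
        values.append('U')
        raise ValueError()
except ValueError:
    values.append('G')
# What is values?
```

Step-by-step execution trace:
1. Inner try: `values.append('R')` → values = ['R'].
2. `raise RuntimeError()` raises RuntimeError.
3. Inner `except RuntimeError` matches → `values.append('U')` → values = ['R', 'U'].
4. `raise ValueError()` raises ValueError; propagates to outer try.
5. Outer `except ValueError` matches → `values.append('G')` → values = ['R', 'U', 'G'].
Result: ['R', 'U', 'G']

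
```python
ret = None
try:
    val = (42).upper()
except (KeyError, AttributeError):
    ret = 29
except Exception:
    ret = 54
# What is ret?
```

Step-by-step execution trace:
1. `val = (42).upper()` raises AttributeError.
2. `except (KeyError, AttributeError)` matches (AttributeError is in the tuple) → ret = 29.
3. `except Exception` is not reached.
Result: 29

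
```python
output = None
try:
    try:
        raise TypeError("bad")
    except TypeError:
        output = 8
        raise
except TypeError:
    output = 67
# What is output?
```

Step-by-step execution trace:
1. Inner try: `raise TypeError("bad")` raises TypeError.
2. Inner `except TypeError` matches → output = 8.
3. bare `raise` re-raises the same TypeError.
4. Outer `except TypeError` matches → output = 67.
Result: 67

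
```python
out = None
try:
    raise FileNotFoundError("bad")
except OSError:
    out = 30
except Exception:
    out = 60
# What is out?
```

Step-by-step execution trace:
1. `raise FileNotFoundError(...)` raises FileNotFoundError.
2. `except OSError` matches (FileNotFoundError is a subclass of OSError) → out = 30.
3. `except Exception` is not reached.
Result: 30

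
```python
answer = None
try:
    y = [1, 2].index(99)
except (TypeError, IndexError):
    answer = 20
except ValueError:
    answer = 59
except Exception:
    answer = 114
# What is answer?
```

Step-by-step execution trace:
1. `y = [1, 2].index(99)` raises ValueError.
2. `except (TypeError, IndexError)` does not match ValueError; skipped.
3. `except ValueError` matches (exact type match) → answer = 59.
4. `except Exception` is not reached.
Result: 59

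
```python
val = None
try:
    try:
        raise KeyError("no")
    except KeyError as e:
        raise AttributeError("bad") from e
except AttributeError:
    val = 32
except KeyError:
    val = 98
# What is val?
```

Step-by-step execution trace:
1. Inner try raises KeyError; inner `except KeyError as e` catches it.
2. `raise AttributeError(...) from e` raises AttributeError (KeyError is attached as __cause__, but only AttributeError is active).
3. Outer `except AttributeError` matches → val = 32.
4. `except KeyError` is not reached.
Result: 32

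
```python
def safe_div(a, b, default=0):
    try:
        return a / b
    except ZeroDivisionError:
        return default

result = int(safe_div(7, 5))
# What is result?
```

Step-by-step execution trace:
1. `safe_div(7, 5)` enters try: `return 7 / 5` → returns 1.4. No exception raised.
2. `except ZeroDivisionError` is skipped.
3. `int(1.4)` → 1 → result = 1.
Result: 1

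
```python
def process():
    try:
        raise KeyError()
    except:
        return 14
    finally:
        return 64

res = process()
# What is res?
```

Step-by-step execution trace:
1. `process()` enters try: `raise KeyError()` raises KeyError.
2. bare `except` matches → `return 14` sets pending return value 14.
3. Before returning, `finally: return 64` runs and overrides the pending return.
4. process() returns 64 → res = 64.
Result: 64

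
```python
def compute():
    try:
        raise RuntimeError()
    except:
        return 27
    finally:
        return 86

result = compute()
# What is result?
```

Step-by-step execution trace:
1. `compute()` enters try: `raise RuntimeError()` raises RuntimeError.
2. bare `except` matches → `return 27` sets pending return value 27.
3. Before returning, `finally: return 86` runs and overrides the pending return.
4. compute() returns 86 → result = 86.
Result: 86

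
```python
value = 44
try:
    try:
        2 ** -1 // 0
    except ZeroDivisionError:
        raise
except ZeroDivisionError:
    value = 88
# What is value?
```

Step-by-step execution trace:
1. Inner try: `2 ** -1 // 0` raises ZeroDivisionError.
2. Inner `except ZeroDivisionError` matches; bare `raise` re-raises the same ZeroDivisionError.
3. Outer `except ZeroDivisionError` matches → value = 88.
Result: 88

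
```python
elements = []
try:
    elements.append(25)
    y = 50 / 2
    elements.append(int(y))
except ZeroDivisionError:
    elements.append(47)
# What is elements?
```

Step-by-step execution trace:
1. try: `elements.append(25)` → elements = [25].
2. `y = 50 / 2` → y = 25.0. No exception raised.
3. `elements.append(int(y))` → elements = [25, 25].
4. `except ZeroDivisionError` is skipped (no exception was raised).
Result: [25, 25]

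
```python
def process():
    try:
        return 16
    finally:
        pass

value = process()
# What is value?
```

Step-by-step execution trace:
1. `process()` enters try: `return 16` sets pending return value 16.
2. Before returning, `finally: pass` runs (no effect).
3. process() returns 16 → value = 16.
Result: 16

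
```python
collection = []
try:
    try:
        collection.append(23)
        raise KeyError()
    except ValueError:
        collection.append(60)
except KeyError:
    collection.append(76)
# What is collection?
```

Step-by-step execution trace:
1. Inner try: `collection.append(23)` → collection = [23].
2. `raise KeyError()` raises KeyError.
3. Inner `except ValueError` does not match KeyError; exception propagates to outer try.
4. Outer `except KeyError` matches → `collection.append(76)` → collection = [23, 76].
Result: [23, 76]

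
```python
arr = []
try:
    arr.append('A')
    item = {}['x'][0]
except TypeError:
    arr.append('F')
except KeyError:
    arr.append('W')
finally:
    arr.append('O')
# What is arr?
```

Step-by-step execution trace:
1. try: `arr.append('A')` → arr = ['A'].
2. `item = {}['x'][0]` raises KeyError.
3. `except TypeError` does not match KeyError; skipped.
4. `except KeyError` matches → `arr.append('W')` → arr = ['A', 'W'].
5. finally always runs: `arr.append('O')` → arr = ['A', 'W', 'O'].
Result: ['A', 'W', 'O']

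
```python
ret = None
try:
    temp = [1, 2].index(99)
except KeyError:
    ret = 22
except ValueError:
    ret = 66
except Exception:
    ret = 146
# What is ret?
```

Step-by-step execution trace:
1. `temp = [1, 2].index(99)` raises ValueError.
2. `except KeyError` does not match ValueError; skipped.
3. `except ValueError` matches → ret = 66.
4. Remaining except clauses are skipped.
Result: 66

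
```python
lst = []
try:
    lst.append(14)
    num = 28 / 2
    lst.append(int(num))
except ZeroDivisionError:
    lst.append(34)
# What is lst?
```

Step-by-step execution trace:
1. try: `lst.append(14)` → lst = [14].
2. `num = 28 / 2` → num = 14.0. No exception raised.
3. `lst.append(int(num))` → lst = [14, 14].
4. `except ZeroDivisionError` is skipped (no exception was raised).
Result: [14, 14]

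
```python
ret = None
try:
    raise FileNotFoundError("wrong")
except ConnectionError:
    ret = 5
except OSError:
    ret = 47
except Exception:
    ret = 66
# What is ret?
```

Step-by-step execution trace:
1. `raise FileNotFoundError(...)` raises FileNotFoundError.
2. `except ConnectionError` does not match (FileNotFoundError is not a subclass of ConnectionError); skipped.
3. `except OSError` matches (FileNotFoundError is a subclass of OSError) → ret = 47.
4. `except Exception` is not reached.
Result: 47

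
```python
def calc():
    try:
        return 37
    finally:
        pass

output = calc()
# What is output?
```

Step-by-step execution trace:
1. `calc()` enters try: `return 37` sets pending return value 37.
2. Before returning, `finally: pass` runs (no effect).
3. calc() returns 37 → output = 37.
Result: 37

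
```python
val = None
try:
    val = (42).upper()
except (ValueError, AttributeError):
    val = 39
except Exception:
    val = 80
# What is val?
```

Step-by-step execution trace:
1. `val = (42).upper()` raises AttributeError.
2. `except (ValueError, AttributeError)` matches (AttributeError is in the tuple) → val = 39.
3. `except Exception` is not reached.
Result: 39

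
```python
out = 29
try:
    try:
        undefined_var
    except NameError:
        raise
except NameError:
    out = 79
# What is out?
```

Step-by-step execution trace:
1. Inner try: `undefined_var` raises NameError.
2. Inner `except NameError` matches; bare `raise` re-raises the same NameError.
3. Outer `except NameError` matches → out = 79.
Result: 79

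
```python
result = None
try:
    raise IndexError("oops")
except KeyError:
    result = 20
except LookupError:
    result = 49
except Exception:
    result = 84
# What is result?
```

Step-by-step execution trace:
1. `raise IndexError(...)` raises IndexError.
2. `except KeyError` does not match (IndexError is not a subclass of KeyError); skipped.
3. `except LookupError` matches (IndexError is a subclass of LookupError) → result = 49.
4. `except Exception` is not reached.
Result: 49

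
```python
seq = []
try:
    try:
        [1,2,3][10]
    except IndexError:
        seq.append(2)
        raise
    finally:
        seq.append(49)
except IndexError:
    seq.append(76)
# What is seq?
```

Step-by-step execution trace:
1. Inner try: `[1,2,3][10]` raises IndexError.
2. Inner `except IndexError` matches → `seq.append(2)` → seq = [2].
3. bare `raise` re-raises IndexError.
4. Inner `finally` runs during unwinding: `seq.append(49)` → seq = [2, 49].
5. Outer `except IndexError` matches → `seq.append(76)` → seq = [2, 49, 76].
Result: [2, 49, 76]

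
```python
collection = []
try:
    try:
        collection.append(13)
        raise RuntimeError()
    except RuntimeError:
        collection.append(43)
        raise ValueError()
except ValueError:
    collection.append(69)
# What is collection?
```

Step-by-step execution trace:
1. Inner try: `collection.append(13)` → collection = [13].
2. `raise RuntimeError()` raises RuntimeError.
3. Inner `except RuntimeError` matches → `collection.append(43)` → collection = [13, 43].
4. `raise ValueError()` raises ValueError; propagates to outer try.
5. Outer `except ValueError` matches → `collection.append(69)` → collection = [13, 43, 69].
Result: [13, 43, 69]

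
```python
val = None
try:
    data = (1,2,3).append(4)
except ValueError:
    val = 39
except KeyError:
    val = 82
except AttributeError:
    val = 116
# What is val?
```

Step-by-step execution trace:
1. `data = (1,2,3).append(4)` raises AttributeError.
2. `except ValueError` does not match AttributeError; skipped.
3. `except KeyError` does not match AttributeError; skipped.
4. `except AttributeError` matches → val = 116.
Result: 116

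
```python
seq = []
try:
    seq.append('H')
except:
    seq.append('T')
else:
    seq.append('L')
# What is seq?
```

Step-by-step execution trace:
1. try: `seq.append('H')` → seq = ['H']. No exception raised.
2. `except` is skipped.
3. `else` runs (try completed without exception): `seq.append('L')` → seq = ['H', 'L'].
Result: ['H', 'L']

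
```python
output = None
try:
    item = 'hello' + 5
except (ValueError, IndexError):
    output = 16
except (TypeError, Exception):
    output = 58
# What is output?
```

Step-by-step execution trace:
1. `item = 'hello' + 5` raises TypeError.
2. `except (ValueError, IndexError)` does not match TypeError; skipped.
3. `except (TypeError, Exception)` matches (TypeError is in the tuple) → output = 58.
Result: 58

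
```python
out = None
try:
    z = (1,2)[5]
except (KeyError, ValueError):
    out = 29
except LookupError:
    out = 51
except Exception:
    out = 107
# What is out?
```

Step-by-step execution trace:
1. `z = (1,2)[5]` raises IndexError.
2. `except (KeyError, ValueError)` does not match IndexError; skipped.
3. `except LookupError` matches (IndexError is a subclass of LookupError) → out = 51.
4. `except Exception` is not reached.
Result: 51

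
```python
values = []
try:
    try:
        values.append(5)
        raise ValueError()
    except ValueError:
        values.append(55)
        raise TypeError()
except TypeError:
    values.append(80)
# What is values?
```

Step-by-step execution trace:
1. Inner try: `values.append(5)` → values = [5].
2. `raise ValueError()` raises ValueError.
3. Inner `except ValueError` matches → `values.append(55)` → values = [5, 55].
4. `raise TypeError()` raises TypeError; propagates to outer try.
5. Outer `except TypeError` matches → `values.append(80)` → values = [5, 55, 80].
Result: [5, 55, 80]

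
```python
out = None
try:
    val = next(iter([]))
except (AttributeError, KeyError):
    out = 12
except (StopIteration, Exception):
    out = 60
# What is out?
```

Step-by-step execution trace:
1. `val = next(iter([]))` raises StopIteration.
2. `except (AttributeError, KeyError)` does not match StopIteration; skipped.
3. `except (StopIteration, Exception)` matches (StopIteration is in the tuple) → out = 60.
Result: 60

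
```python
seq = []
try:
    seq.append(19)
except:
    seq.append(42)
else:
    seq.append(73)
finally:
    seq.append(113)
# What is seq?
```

Step-by-step execution trace:
1. try: `seq.append(19)` → seq = [19]. No exception raised.
2. `except` is skipped.
3. `else` runs: `seq.append(73)` → seq = [19, 73].
4. `finally` always runs: `seq.append(113)` → seq = [19, 73, 113].
Result: [19, 73, 113]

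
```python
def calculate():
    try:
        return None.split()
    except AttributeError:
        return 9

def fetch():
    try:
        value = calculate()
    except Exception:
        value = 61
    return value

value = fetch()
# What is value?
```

Step-by-step execution trace:
1. `fetch()` calls `calculate()`.
2. In calculate: `None.split()` raises AttributeError; `except AttributeError` catches it → returns 9.
3. In fetch: `value = calculate()` → value = 9. No exception reaches fetch.
4. `except Exception` is skipped; fetch returns 9.
5. value = 9.
Result: 9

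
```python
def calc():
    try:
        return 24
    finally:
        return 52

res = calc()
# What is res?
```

Step-by-step execution trace:
1. `calc()` enters try: `return 24` sets pending return value 24.
2. Before returning, `finally: return 52` runs and overrides the pending return.
3. calc() returns 52 → res = 52.
Result: 52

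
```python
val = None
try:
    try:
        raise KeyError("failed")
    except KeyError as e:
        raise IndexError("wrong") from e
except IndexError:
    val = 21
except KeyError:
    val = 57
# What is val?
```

Step-by-step execution trace:
1. Inner try raises KeyError; inner `except KeyError as e` catches it.
2. `raise IndexError(...) from e` raises IndexError (KeyError is attached as __cause__, but only IndexError is active).
3. Outer `except IndexError` matches → val = 21.
4. `except KeyError` is not reached.
Result: 21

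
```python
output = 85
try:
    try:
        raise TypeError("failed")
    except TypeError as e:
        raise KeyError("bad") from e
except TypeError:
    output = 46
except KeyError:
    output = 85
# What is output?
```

Step-by-step execution trace:
1. Inner try raises TypeError; inner `except TypeError as e` catches it.
2. `raise KeyError(...) from e` raises KeyError (TypeError is attached as __cause__, but only KeyError is active).
3. Outer `except TypeError` does not match KeyError; skipped.
4. Outer `except KeyError` matches → output = 85.
Result: 85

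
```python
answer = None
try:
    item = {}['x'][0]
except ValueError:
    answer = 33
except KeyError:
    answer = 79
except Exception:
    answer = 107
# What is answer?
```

Step-by-step execution trace:
1. `item = {}['x'][0]` raises KeyError.
2. `except ValueError` does not match KeyError; skipped.
3. `except KeyError` matches → answer = 79.
4. Remaining except clauses are skipped.
Result: 79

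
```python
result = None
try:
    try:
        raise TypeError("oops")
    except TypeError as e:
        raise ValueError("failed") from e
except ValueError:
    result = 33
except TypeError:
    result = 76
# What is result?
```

Step-by-step execution trace:
1. Inner try raises TypeError; inner `except TypeError as e` catches it.
2. `raise ValueError(...) from e` raises ValueError (TypeError is attached as __cause__, but only ValueError is active).
3. Outer `except ValueError` matches → result = 33.
4. `except TypeError` is not reached.
Result: 33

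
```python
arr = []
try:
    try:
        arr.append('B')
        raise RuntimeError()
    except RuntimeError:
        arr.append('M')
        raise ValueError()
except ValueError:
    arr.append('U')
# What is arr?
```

Step-by-step execution trace:
1. Inner try: `arr.append('B')` → arr = ['B'].
2. `raise RuntimeError()` raises RuntimeError.
3. Inner `except RuntimeError` matches → `arr.append('M')` → arr = ['B', 'M'].
4. `raise ValueError()` raises ValueError; propagates to outer try.
5. Outer `except ValueError` matches → `arr.append('U')` → arr = ['B', 'M', 'U'].
Result: ['B', 'M', 'U']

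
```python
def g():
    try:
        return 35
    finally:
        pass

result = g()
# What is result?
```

Step-by-step execution trace:
1. `g()` enters try: `return 35` sets pending return value 35.
2. Before returning, `finally: pass` runs (no effect).
3. g() returns 35 → result = 35.
Result: 35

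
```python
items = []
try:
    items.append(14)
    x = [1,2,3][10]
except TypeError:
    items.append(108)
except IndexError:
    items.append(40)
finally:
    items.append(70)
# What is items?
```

Step-by-step execution trace:
1. try: `items.append(14)` → items = [14].
2. `x = [1,2,3][10]` raises IndexError.
3. `except TypeError` does not match IndexError; skipped.
4. `except IndexError` matches → `items.append(40)` → items = [14, 40].
5. finally always runs: `items.append(70)` → items = [14, 40, 70].
Result: [14, 40, 70]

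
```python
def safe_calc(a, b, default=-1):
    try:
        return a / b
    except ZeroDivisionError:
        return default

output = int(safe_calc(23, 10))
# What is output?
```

Step-by-step execution trace:
1. `safe_calc(23, 10)` enters try: `return 23 / 10` → returns 2.3. No exception raised.
2. `except ZeroDivisionError` is skipped.
3. `int(2.3)` → 2 → output = 2.
Result: 2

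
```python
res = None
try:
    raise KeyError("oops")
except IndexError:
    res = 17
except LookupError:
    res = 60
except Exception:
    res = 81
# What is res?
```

Step-by-step execution trace:
1. `raise KeyError(...)` raises KeyError.
2. `except IndexError` does not match (KeyError is not a subclass of IndexError); skipped.
3. `except LookupError` matches (KeyError is a subclass of LookupError) → res = 60.
4. `except Exception` is not reached.
Result: 60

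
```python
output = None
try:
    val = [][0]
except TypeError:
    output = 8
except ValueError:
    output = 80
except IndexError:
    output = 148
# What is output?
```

Step-by-step execution trace:
1. `val = [][0]` raises IndexError.
2. `except TypeError` does not match IndexError; skipped.
3. `except ValueError` does not match IndexError; skipped.
4. `except IndexError` matches → output = 148.
Result: 148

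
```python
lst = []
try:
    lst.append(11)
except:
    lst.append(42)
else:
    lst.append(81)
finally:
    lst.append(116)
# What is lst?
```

Step-by-step execution trace:
1. try: `lst.append(11)` → lst = [11]. No exception raised.
2. `except` is skipped.
3. `else` runs: `lst.append(81)` → lst = [11, 81].
4. `finally` always runs: `lst.append(116)` → lst = [11, 81, 116].
Result: [11, 81, 116]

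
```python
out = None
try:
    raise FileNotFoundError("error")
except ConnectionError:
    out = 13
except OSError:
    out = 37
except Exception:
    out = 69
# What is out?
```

Step-by-step execution trace:
1. `raise FileNotFoundError(...)` raises FileNotFoundError.
2. `except ConnectionError` does not match (FileNotFoundError is not a subclass of ConnectionError); skipped.
3. `except OSError` matches (FileNotFoundError is a subclass of OSError) → out = 37.
4. `except Exception` is not reached.
Result: 37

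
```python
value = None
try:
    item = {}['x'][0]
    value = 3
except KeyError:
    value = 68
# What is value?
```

Step-by-step execution trace:
1. `item = {}['x'][0]` raises KeyError.
2. `value = 3` is not reached.
3. `except KeyError` matches → value = 68.
Result: 68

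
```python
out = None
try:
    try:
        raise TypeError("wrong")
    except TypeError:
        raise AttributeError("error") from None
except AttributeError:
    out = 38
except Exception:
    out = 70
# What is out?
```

Step-by-step execution trace:
1. Inner try raises TypeError; inner `except TypeError` catches it.
2. `raise AttributeError(...) from None` raises AttributeError (from None suppresses __context__, but the active exception is still AttributeError).
3. Outer `except AttributeError` matches → out = 38.
4. `except Exception` is not reached.
Result: 38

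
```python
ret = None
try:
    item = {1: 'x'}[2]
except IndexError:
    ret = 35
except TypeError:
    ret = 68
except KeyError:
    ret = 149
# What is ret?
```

Step-by-step execution trace:
1. `item = {1: 'x'}[2]` raises KeyError.
2. `except IndexError` does not match KeyError; skipped.
3. `except TypeError` does not match KeyError; skipped.
4. `except KeyError` matches → ret = 149.
Result: 149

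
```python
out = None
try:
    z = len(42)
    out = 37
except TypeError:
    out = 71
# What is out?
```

Step-by-step execution trace:
1. `z = len(42)` raises TypeError.
2. `out = 37` is not reached.
3. `except TypeError` matches → out = 71.
Result: 71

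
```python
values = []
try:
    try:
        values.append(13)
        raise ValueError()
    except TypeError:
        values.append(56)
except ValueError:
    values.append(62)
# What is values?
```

Step-by-step execution trace:
1. Inner try: `values.append(13)` → values = [13].
2. `raise ValueError()` raises ValueError.
3. Inner `except TypeError` does not match ValueError; exception propagates to outer try.
4. Outer `except ValueError` matches → `values.append(62)` → values = [13, 62].
Result: [13, 62]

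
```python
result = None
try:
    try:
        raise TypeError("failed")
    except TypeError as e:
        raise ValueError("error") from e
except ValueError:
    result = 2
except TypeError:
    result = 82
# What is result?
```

Step-by-step execution trace:
1. Inner try raises TypeError; inner `except TypeError as e` catches it.
2. `raise ValueError(...) from e` raises ValueError (TypeError is attached as __cause__, but only ValueError is active).
3. Outer `except ValueError` matches → result = 2.
4. `except TypeError` is not reached.
Result: 2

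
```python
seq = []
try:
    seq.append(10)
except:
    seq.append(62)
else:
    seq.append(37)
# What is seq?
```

Step-by-step execution trace:
1. try: `seq.append(10)` → seq = [10]. No exception raised.
2. `except` is skipped.
3. `else` runs (try completed without exception): `seq.append(37)` → seq = [10, 37].
Result: [10, 37]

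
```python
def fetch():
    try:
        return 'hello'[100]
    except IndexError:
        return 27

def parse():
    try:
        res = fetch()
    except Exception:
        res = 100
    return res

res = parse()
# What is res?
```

Step-by-step execution trace:
1. `parse()` calls `fetch()`.
2. In fetch: `'hello'[100]` raises IndexError; `except IndexError` catches it → returns 27.
3. In parse: `res = fetch()` → res = 27. No exception reaches parse.
4. `except Exception` is skipped; parse returns 27.
5. res = 27.
Result: 27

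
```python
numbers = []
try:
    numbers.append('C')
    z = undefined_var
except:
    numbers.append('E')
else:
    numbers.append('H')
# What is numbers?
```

Step-by-step execution trace:
1. try: `numbers.append('C')` → numbers = ['C'].
2. `z = undefined_var` raises NameError.
3. bare `except` matches → `numbers.append('E')` → numbers = ['C', 'E'].
4. `else` is skipped (an exception was raised).
Result: ['C', 'E']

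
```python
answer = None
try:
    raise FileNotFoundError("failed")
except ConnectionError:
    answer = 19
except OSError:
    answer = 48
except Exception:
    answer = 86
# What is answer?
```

Step-by-step execution trace:
1. `raise FileNotFoundError(...)` raises FileNotFoundError.
2. `except ConnectionError` does not match (FileNotFoundError is not a subclass of ConnectionError); skipped.
3. `except OSError` matches (FileNotFoundError is a subclass of OSError) → answer = 48.
4. `except Exception` is not reached.
Result: 48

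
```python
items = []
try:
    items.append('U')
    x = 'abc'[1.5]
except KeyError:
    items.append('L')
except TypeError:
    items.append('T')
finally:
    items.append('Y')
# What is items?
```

Step-by-step execution trace:
1. try: `items.append('U')` → items = ['U'].
2. `x = 'abc'[1.5]` raises TypeError.
3. `except KeyError` does not match TypeError; skipped.
4. `except TypeError` matches → `items.append('T')` → items = ['U', 'T'].
5. finally always runs: `items.append('Y')` → items = ['U', 'T', 'Y'].
Result: ['U', 'T', 'Y']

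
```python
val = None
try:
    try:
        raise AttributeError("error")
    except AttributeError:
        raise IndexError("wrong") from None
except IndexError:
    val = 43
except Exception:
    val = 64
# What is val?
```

Step-by-step execution trace:
1. Inner try raises AttributeError; inner `except AttributeError` catches it.
2. `raise IndexError(...) from None` raises IndexError (from None suppresses __context__, but the active exception is still IndexError).
3. Outer `except IndexError` matches → val = 43.
4. `except Exception` is not reached.
Result: 43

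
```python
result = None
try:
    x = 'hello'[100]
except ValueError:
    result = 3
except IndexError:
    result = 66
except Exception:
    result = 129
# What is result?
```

Step-by-step execution trace:
1. `x = 'hello'[100]` raises IndexError.
2. `except ValueError` does not match IndexError; skipped.
3. `except IndexError` matches → result = 66.
4. Remaining except clauses are skipped.
Result: 66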